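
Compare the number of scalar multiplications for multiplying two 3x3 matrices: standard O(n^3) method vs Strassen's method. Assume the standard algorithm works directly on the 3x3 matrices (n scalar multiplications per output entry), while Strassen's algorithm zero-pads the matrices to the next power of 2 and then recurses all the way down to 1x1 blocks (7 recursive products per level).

Matrix multiplication for 3x3 matrices:

Strassen's algorithm requires power-of-2 dimensions. Pad 3x3 to 4x4 (next power of 2).

Standard algorithm: 3^3 = 27 multiplications
Strassen's algorithm: 7^(log2(4)) = 7^2 = 49 multiplications
Difference: 27 - 49 = -22 (Strassen uses MORE here due to padding overhead — for small or just-over-power-of-2 n, padding can outweigh the per-level savings)

Standard: 27 multiplications (3^3). Strassen: 49 multiplications (7^2, after padding to 4x4). Strassen reduces 8 recursive multiplications to 7 at each level.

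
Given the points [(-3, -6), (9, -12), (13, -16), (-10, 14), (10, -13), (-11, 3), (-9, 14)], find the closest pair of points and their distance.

Computing all pairwise distances among 7 points:

d((-3, -6), (9, -12)) = 13.4164
d((-3, -6), (13, -16)) = 18.868
d((-3, -6), (-10, 14)) = 21.1896
d((-3, -6), (10, -13)) = 14.7648
d((-3, -6), (-11, 3)) = 12.0416
d((-3, -6), (-9, 14)) = 20.8806
d((9, -12), (13, -16)) = 5.6569
d((9, -12), (-10, 14)) = 32.2025
d((9, -12), (10, -13)) = 1.4142
d((9, -12), (-11, 3)) = 25.0
d((9, -12), (-9, 14)) = 31.6228
d((13, -16), (-10, 14)) = 37.8021
d((13, -16), (10, -13)) = 4.2426
d((13, -16), (-11, 3)) = 30.6105
d((13, -16), (-9, 14)) = 37.2022
d((-10, 14), (10, -13)) = 33.6006
d((-10, 14), (-11, 3)) = 11.0454
d((-10, 14), (-9, 14)) = 1.0 <-- minimum
d((10, -13), (-11, 3)) = 26.4008
d((10, -13), (-9, 14)) = 33.0151
d((-11, 3), (-9, 14)) = 11.1803

Closest pair: (-10, 14) and (-9, 14) with distance 1.0

The closest pair is (-10, 14) and (-9, 14) with Euclidean distance 1.0. For 7 points, brute-force pairwise comparison is shown above. For large n, the divide-and-conquer algorithm (sort by x, recurse on halves, check the dividing strip) achieves O(n log n).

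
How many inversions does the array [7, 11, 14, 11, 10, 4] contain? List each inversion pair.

Finding inversions in [7, 11, 14, 11, 10, 4]:

(0, 5): arr[0]=7 > arr[5]=4
(1, 4): arr[1]=11 > arr[4]=10
(1, 5): arr[1]=11 > arr[5]=4
(2, 3): arr[2]=14 > arr[3]=11
(2, 4): arr[2]=14 > arr[4]=10
(2, 5): arr[2]=14 > arr[5]=4
(3, 4): arr[3]=11 > arr[4]=10
(3, 5): arr[3]=11 > arr[5]=4
(4, 5): arr[4]=10 > arr[5]=4

Total inversions: 9

The array has 9 inversion(s): (0,5), (1,4), (1,5), (2,3), (2,4), (2,5), (3,4), (3,5), (4,5). Each pair (i,j) satisfies i < j and arr[i] > arr[j].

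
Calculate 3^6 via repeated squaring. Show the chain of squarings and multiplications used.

Computing 3^6 by squaring (build up from 3^1; each line after the first costs one multiplication):

3^1 = 3
3^2 = (3^1)^2 = 3^2 = 9
3^3 = 3 * 3^2 = 3 * 9 = 27
3^6 = (3^3)^2 = 27^2 = 729

Result: 729
Multiplications needed: 3 (3 lines after 3^1)

3^6 = 729. Using exponentiation by squaring, this requires 3 multiplications. The key idea: if the exponent is even, square the half-power; if odd, multiply by the base once.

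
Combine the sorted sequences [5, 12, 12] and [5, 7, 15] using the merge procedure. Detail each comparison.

Merging process:

Compare 5 vs 5: take 5 from left. Merged: [5]
Compare 12 vs 5: take 5 from right. Merged: [5, 5]
Compare 12 vs 7: take 7 from right. Merged: [5, 5, 7]
Compare 12 vs 15: take 12 from left. Merged: [5, 5, 7, 12]
Compare 12 vs 15: take 12 from left. Merged: [5, 5, 7, 12, 12]
Append remaining from right: [15]. Merged: [5, 5, 7, 12, 12, 15]

Final merged array: [5, 5, 7, 12, 12, 15]
Total comparisons: 5

The merged array is [5, 5, 7, 12, 12, 15], requiring 5 comparisons. The merge step runs in O(n) time where n is the total number of elements.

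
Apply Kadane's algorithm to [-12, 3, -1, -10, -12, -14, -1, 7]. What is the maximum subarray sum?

Using Kadane's algorithm on [-12, 3, -1, -10, -12, -14, -1, 7]:

Scanning through the array:
Position 1 (value 3): max_ending_here = 3, max_so_far = 3
Position 2 (value -1): max_ending_here = 2, max_so_far = 3
Position 3 (value -10): max_ending_here = -8, max_so_far = 3
Position 4 (value -12): max_ending_here = -12, max_so_far = 3
Position 5 (value -14): max_ending_here = -14, max_so_far = 3
Position 6 (value -1): max_ending_here = -1, max_so_far = 3
Position 7 (value 7): max_ending_here = 7, max_so_far = 7

Maximum subarray: [7]
Maximum sum: 7

The maximum subarray is [7] with sum 7. This subarray runs from index 7 to index 7.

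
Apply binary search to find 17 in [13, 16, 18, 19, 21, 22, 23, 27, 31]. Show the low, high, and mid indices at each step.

Binary search for 17 in [13, 16, 18, 19, 21, 22, 23, 27, 31]:

lo=0, hi=8, mid=4, arr[mid]=21 -> 21 > 17, search left half
lo=0, hi=3, mid=1, arr[mid]=16 -> 16 < 17, search right half
lo=2, hi=3, mid=2, arr[mid]=18 -> 18 > 17, search left half
lo=2 > hi=1, target 17 not found

Binary search determines that 17 is not in the array after 3 comparisons. The search space was exhausted without finding the target.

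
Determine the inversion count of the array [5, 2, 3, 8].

Finding inversions in [5, 2, 3, 8]:

(0, 1): arr[0]=5 > arr[1]=2
(0, 2): arr[0]=5 > arr[2]=3

Total inversions: 2

The array has 2 inversion(s): (0,1), (0,2). Each pair (i,j) satisfies i < j and arr[i] > arr[j].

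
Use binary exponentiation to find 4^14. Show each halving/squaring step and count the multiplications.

Computing 4^14 by squaring (build up from 4^1; each line after the first costs one multiplication):

4^1 = 4
4^2 = (4^1)^2 = 4^2 = 16
4^3 = 4 * 4^2 = 4 * 16 = 64
4^6 = (4^3)^2 = 64^2 = 4096
4^7 = 4 * 4^6 = 4 * 4096 = 16384
4^14 = (4^7)^2 = 16384^2 = 268435456

Result: 268435456
Multiplications needed: 5 (5 lines after 4^1)

4^14 = 268435456. Using exponentiation by squaring, this requires 5 multiplications. The key idea: if the exponent is even, square the half-power; if odd, multiply by the base once.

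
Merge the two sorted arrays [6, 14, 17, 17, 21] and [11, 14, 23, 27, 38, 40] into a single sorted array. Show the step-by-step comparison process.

Merging process:

Compare 6 vs 11: take 6 from left. Merged: [6]
Compare 14 vs 11: take 11 from right. Merged: [6, 11]
Compare 14 vs 14: take 14 from left. Merged: [6, 11, 14]
Compare 17 vs 14: take 14 from right. Merged: [6, 11, 14, 14]
Compare 17 vs 23: take 17 from left. Merged: [6, 11, 14, 14, 17]
Compare 17 vs 23: take 17 from left. Merged: [6, 11, 14, 14, 17, 17]
Compare 21 vs 23: take 21 from left. Merged: [6, 11, 14, 14, 17, 17, 21]
Append remaining from right: [23, 27, 38, 40]. Merged: [6, 11, 14, 14, 17, 17, 21, 23, 27, 38, 40]

Final merged array: [6, 11, 14, 14, 17, 17, 21, 23, 27, 38, 40]
Total comparisons: 7

The merged array is [6, 11, 14, 14, 17, 17, 21, 23, 27, 38, 40], requiring 7 comparisons. The merge step runs in O(n) time where n is the total number of elements.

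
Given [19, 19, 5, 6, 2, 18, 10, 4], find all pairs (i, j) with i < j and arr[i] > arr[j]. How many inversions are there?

Finding inversions in [19, 19, 5, 6, 2, 18, 10, 4]:

(0, 2): arr[0]=19 > arr[2]=5
(0, 3): arr[0]=19 > arr[3]=6
(0, 4): arr[0]=19 > arr[4]=2
(0, 5): arr[0]=19 > arr[5]=18
(0, 6): arr[0]=19 > arr[6]=10
(0, 7): arr[0]=19 > arr[7]=4
(1, 2): arr[1]=19 > arr[2]=5
(1, 3): arr[1]=19 > arr[3]=6
(1, 4): arr[1]=19 > arr[4]=2
(1, 5): arr[1]=19 > arr[5]=18
(1, 6): arr[1]=19 > arr[6]=10
(1, 7): arr[1]=19 > arr[7]=4
(2, 4): arr[2]=5 > arr[4]=2
(2, 7): arr[2]=5 > arr[7]=4
(3, 4): arr[3]=6 > arr[4]=2
(3, 7): arr[3]=6 > arr[7]=4
(5, 6): arr[5]=18 > arr[6]=10
(5, 7): arr[5]=18 > arr[7]=4
(6, 7): arr[6]=10 > arr[7]=4

Total inversions: 19

The array has 19 inversion(s): (0,2), (0,3), (0,4), (0,5), (0,6), (0,7), (1,2), (1,3), (1,4), (1,5), (1,6), (1,7), (2,4), (2,7), (3,4), (3,7), (5,6), (5,7), (6,7). Each pair (i,j) satisfies i < j and arr[i] > arr[j].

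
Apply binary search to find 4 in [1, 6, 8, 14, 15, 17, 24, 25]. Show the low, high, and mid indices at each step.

Binary search for 4 in [1, 6, 8, 14, 15, 17, 24, 25]:

lo=0, hi=7, mid=3, arr[mid]=14 -> 14 > 4, search left half
lo=0, hi=2, mid=1, arr[mid]=6 -> 6 > 4, search left half
lo=0, hi=0, mid=0, arr[mid]=1 -> 1 < 4, search right half
lo=1 > hi=0, target 4 not found

Binary search determines that 4 is not in the array after 3 comparisons. The search space was exhausted without finding the target.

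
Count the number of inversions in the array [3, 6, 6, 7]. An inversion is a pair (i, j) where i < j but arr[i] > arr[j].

Finding inversions in [3, 6, 6, 7]:


Total inversions: 0

The array has 0 inversions. It is already sorted.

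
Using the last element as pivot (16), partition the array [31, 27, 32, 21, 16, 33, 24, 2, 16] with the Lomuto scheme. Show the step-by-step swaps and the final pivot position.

Lomuto partition with pivot = 16:

Initial array: [31, 27, 32, 21, 16, 33, 24, 2, 16]

arr[0]=31 > 16: no swap
arr[1]=27 > 16: no swap
arr[2]=32 > 16: no swap
arr[3]=21 > 16: no swap
arr[4]=16 <= 16: swap with position 0, array becomes [16, 27, 32, 21, 31, 33, 24, 2, 16]
arr[5]=33 > 16: no swap
arr[6]=24 > 16: no swap
arr[7]=2 <= 16: swap with position 1, array becomes [16, 2, 32, 21, 31, 33, 24, 27, 16]

Place pivot at position 2: [16, 2, 16, 21, 31, 33, 24, 27, 32]
Pivot position: 2

After partitioning with pivot 16, the array becomes [16, 2, 16, 21, 31, 33, 24, 27, 32]. The pivot is placed at index 2. All elements to the left of the pivot are <= 16, and all elements to the right are > 16.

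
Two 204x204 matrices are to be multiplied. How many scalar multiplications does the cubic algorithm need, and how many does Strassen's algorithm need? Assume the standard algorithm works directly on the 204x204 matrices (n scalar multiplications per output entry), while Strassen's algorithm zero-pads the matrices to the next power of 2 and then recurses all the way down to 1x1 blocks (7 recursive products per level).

Matrix multiplication for 204x204 matrices:

Strassen's algorithm requires power-of-2 dimensions. Pad 204x204 to 256x256 (next power of 2).

Standard algorithm: 204^3 = 8489664 multiplications
Strassen's algorithm: 7^(log2(256)) = 7^8 = 5764801 multiplications
Savings: 8489664 - 5764801 = 2724863 multiplications

Standard: 8489664 multiplications (204^3). Strassen: 5764801 multiplications (7^8, after padding to 256x256). Strassen reduces 8 recursive multiplications to 7 at each level.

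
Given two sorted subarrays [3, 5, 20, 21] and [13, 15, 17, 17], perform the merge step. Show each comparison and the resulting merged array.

Merging process:

Compare 3 vs 13: take 3 from left. Merged: [3]
Compare 5 vs 13: take 5 from left. Merged: [3, 5]
Compare 20 vs 13: take 13 from right. Merged: [3, 5, 13]
Compare 20 vs 15: take 15 from right. Merged: [3, 5, 13, 15]
Compare 20 vs 17: take 17 from right. Merged: [3, 5, 13, 15, 17]
Compare 20 vs 17: take 17 from right. Merged: [3, 5, 13, 15, 17, 17]
Append remaining from left: [20, 21]. Merged: [3, 5, 13, 15, 17, 17, 20, 21]

Final merged array: [3, 5, 13, 15, 17, 17, 20, 21]
Total comparisons: 6

The merged array is [3, 5, 13, 15, 17, 17, 20, 21], requiring 6 comparisons. The merge step runs in O(n) time where n is the total number of elements.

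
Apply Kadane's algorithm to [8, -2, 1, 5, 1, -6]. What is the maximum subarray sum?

Using Kadane's algorithm on [8, -2, 1, 5, 1, -6]:

Scanning through the array:
Position 1 (value -2): max_ending_here = 6, max_so_far = 8
Position 2 (value 1): max_ending_here = 7, max_so_far = 8
Position 3 (value 5): max_ending_here = 12, max_so_far = 12
Position 4 (value 1): max_ending_here = 13, max_so_far = 13
Position 5 (value -6): max_ending_here = 7, max_so_far = 13

Maximum subarray: [8, -2, 1, 5, 1]
Maximum sum: 13

The maximum subarray is [8, -2, 1, 5, 1] with sum 13. This subarray runs from index 0 to index 4.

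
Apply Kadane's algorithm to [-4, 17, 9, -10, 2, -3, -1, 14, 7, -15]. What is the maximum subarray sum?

Using Kadane's algorithm on [-4, 17, 9, -10, 2, -3, -1, 14, 7, -15]:

Scanning through the array:
Position 1 (value 17): max_ending_here = 17, max_so_far = 17
Position 2 (value 9): max_ending_here = 26, max_so_far = 26
Position 3 (value -10): max_ending_here = 16, max_so_far = 26
Position 4 (value 2): max_ending_here = 18, max_so_far = 26
Position 5 (value -3): max_ending_here = 15, max_so_far = 26
Position 6 (value -1): max_ending_here = 14, max_so_far = 26
Position 7 (value 14): max_ending_here = 28, max_so_far = 28
Position 8 (value 7): max_ending_here = 35, max_so_far = 35
Position 9 (value -15): max_ending_here = 20, max_so_far = 35

Maximum subarray: [17, 9, -10, 2, -3, -1, 14, 7]
Maximum sum: 35

The maximum subarray is [17, 9, -10, 2, -3, -1, 14, 7] with sum 35. This subarray runs from index 1 to index 8.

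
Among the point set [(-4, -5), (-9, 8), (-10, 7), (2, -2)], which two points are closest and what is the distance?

Computing all pairwise distances among 4 points:

d((-4, -5), (-9, 8)) = 13.9284
d((-4, -5), (-10, 7)) = 13.4164
d((-4, -5), (2, -2)) = 6.7082
d((-9, 8), (-10, 7)) = 1.4142 <-- minimum
d((-9, 8), (2, -2)) = 14.8661
d((-10, 7), (2, -2)) = 15.0

Closest pair: (-9, 8) and (-10, 7) with distance 1.4142

The closest pair is (-9, 8) and (-10, 7) with Euclidean distance 1.4142. For 4 points, brute-force pairwise comparison is shown above. For large n, the divide-and-conquer algorithm (sort by x, recurse on halves, check the dividing strip) achieves O(n log n).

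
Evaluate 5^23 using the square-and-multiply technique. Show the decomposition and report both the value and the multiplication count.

Computing 5^23 by squaring (build up from 5^1; each line after the first costs one multiplication):

5^1 = 5
5^2 = (5^1)^2 = 5^2 = 25
5^4 = (5^2)^2 = 25^2 = 625
5^5 = 5 * 5^4 = 5 * 625 = 3125
5^10 = (5^5)^2 = 3125^2 = 9765625
5^11 = 5 * 5^10 = 5 * 9765625 = 48828125
5^22 = (5^11)^2 = 48828125^2 = 2384185791015625
5^23 = 5 * 5^22 = 5 * 2384185791015625 = 11920928955078125

Result: 11920928955078125
Multiplications needed: 7 (7 lines after 5^1)

5^23 = 11920928955078125. Using exponentiation by squaring, this requires 7 multiplications. The key idea: if the exponent is even, square the half-power; if odd, multiply by the base once.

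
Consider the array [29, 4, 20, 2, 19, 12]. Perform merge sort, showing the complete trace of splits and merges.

Merge sort trace:

Split: [29, 4, 20, 2, 19, 12] -> [29, 4, 20] and [2, 19, 12]
  Split: [29, 4, 20] -> [29] and [4, 20]
    Split: [4, 20] -> [4] and [20]
    Merge: [4] + [20] -> [4, 20]
  Merge: [29] + [4, 20] -> [4, 20, 29]
  Split: [2, 19, 12] -> [2] and [19, 12]
    Split: [19, 12] -> [19] and [12]
    Merge: [19] + [12] -> [12, 19]
  Merge: [2] + [12, 19] -> [2, 12, 19]
Merge: [4, 20, 29] + [2, 12, 19] -> [2, 4, 12, 19, 20, 29]

Final sorted array: [2, 4, 12, 19, 20, 29]

The merge sort proceeds by recursively splitting the array and merging sorted halves.
After all merges, the sorted array is [2, 4, 12, 19, 20, 29].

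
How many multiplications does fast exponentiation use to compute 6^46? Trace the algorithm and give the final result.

Computing 6^46 by squaring (build up from 6^1; each line after the first costs one multiplication):

6^1 = 6
6^2 = (6^1)^2 = 6^2 = 36
6^4 = (6^2)^2 = 36^2 = 1296
6^5 = 6 * 6^4 = 6 * 1296 = 7776
6^10 = (6^5)^2 = 7776^2 = 60466176
6^11 = 6 * 6^10 = 6 * 60466176 = 362797056
6^22 = (6^11)^2 = 362797056^2 = 131621703842267136
6^23 = 6 * 6^22 = 6 * 131621703842267136 = 789730223053602816
6^46 = (6^23)^2 = 789730223053602816^2 = 623673825204293256669089197883129856

Result: 623673825204293256669089197883129856
Multiplications needed: 8 (8 lines after 6^1)

6^46 = 623673825204293256669089197883129856. Using exponentiation by squaring, this requires 8 multiplications. The key idea: if the exponent is even, square the half-power; if odd, multiply by the base once.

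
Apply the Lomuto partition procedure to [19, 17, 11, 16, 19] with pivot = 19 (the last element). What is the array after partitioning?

Lomuto partition with pivot = 19:

Initial array: [19, 17, 11, 16, 19]

arr[0]=19 <= 19: swap with position 0, array becomes [19, 17, 11, 16, 19]
arr[1]=17 <= 19: swap with position 1, array becomes [19, 17, 11, 16, 19]
arr[2]=11 <= 19: swap with position 2, array becomes [19, 17, 11, 16, 19]
arr[3]=16 <= 19: swap with position 3, array becomes [19, 17, 11, 16, 19]

Place pivot at position 4: [19, 17, 11, 16, 19]
Pivot position: 4

After partitioning with pivot 19, the array becomes [19, 17, 11, 16, 19]. The pivot is placed at index 4. All elements to the left of the pivot are <= 19, and all elements to the right are > 19.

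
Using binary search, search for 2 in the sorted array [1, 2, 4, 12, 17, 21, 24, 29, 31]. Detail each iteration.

Binary search for 2 in [1, 2, 4, 12, 17, 21, 24, 29, 31]:

lo=0, hi=8, mid=4, arr[mid]=17 -> 17 > 2, search left half
lo=0, hi=3, mid=1, arr[mid]=2 -> Found target at index 1!

Binary search finds 2 at index 1 after 2 comparisons. The search repeatedly halves the search space by comparing with the middle element.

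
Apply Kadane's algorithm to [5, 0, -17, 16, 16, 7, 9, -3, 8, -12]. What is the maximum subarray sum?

Using Kadane's algorithm on [5, 0, -17, 16, 16, 7, 9, -3, 8, -12]:

Scanning through the array:
Position 1 (value 0): max_ending_here = 5, max_so_far = 5
Position 2 (value -17): max_ending_here = -12, max_so_far = 5
Position 3 (value 16): max_ending_here = 16, max_so_far = 16
Position 4 (value 16): max_ending_here = 32, max_so_far = 32
Position 5 (value 7): max_ending_here = 39, max_so_far = 39
Position 6 (value 9): max_ending_here = 48, max_so_far = 48
Position 7 (value -3): max_ending_here = 45, max_so_far = 48
Position 8 (value 8): max_ending_here = 53, max_so_far = 53
Position 9 (value -12): max_ending_here = 41, max_so_far = 53

Maximum subarray: [16, 16, 7, 9, -3, 8]
Maximum sum: 53

The maximum subarray is [16, 16, 7, 9, -3, 8] with sum 53. This subarray runs from index 3 to index 8.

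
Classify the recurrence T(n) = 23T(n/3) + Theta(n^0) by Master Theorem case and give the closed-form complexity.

Master Theorem for T(n) = 23T(n/3) + O(n^0):

a = 23, b = 3, c = 0
log_b(a) = log_3(23) = 2.8540

Case 1: c = 0 < log_3(23) = 2.8540
T(n) = O(n^(log_3 23))

For T(n) = 23T(n/3) + O(n^0): log_3(23) = 2.8540. This is Case 1 of the Master Theorem (c < log_b(a), work dominated by leaves), giving O(n^(log_3 23)).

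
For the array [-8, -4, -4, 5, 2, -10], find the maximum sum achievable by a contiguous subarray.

Using Kadane's algorithm on [-8, -4, -4, 5, 2, -10]:

Scanning through the array:
Position 1 (value -4): max_ending_here = -4, max_so_far = -4
Position 2 (value -4): max_ending_here = -4, max_so_far = -4
Position 3 (value 5): max_ending_here = 5, max_so_far = 5
Position 4 (value 2): max_ending_here = 7, max_so_far = 7
Position 5 (value -10): max_ending_here = -3, max_so_far = 7

Maximum subarray: [5, 2]
Maximum sum: 7

The maximum subarray is [5, 2] with sum 7. This subarray runs from index 3 to index 4.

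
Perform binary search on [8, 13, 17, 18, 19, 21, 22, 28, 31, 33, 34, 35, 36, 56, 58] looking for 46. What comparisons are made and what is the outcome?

Binary search for 46 in [8, 13, 17, 18, 19, 21, 22, 28, 31, 33, 34, 35, 36, 56, 58]:

lo=0, hi=14, mid=7, arr[mid]=28 -> 28 < 46, search right half
lo=8, hi=14, mid=11, arr[mid]=35 -> 35 < 46, search right half
lo=12, hi=14, mid=13, arr[mid]=56 -> 56 > 46, search left half
lo=12, hi=12, mid=12, arr[mid]=36 -> 36 < 46, search right half
lo=13 > hi=12, target 46 not found

Binary search determines that 46 is not in the array after 4 comparisons. The search space was exhausted without finding the target.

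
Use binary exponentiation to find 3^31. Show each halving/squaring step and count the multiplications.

Computing 3^31 by squaring (build up from 3^1; each line after the first costs one multiplication):

3^1 = 3
3^2 = (3^1)^2 = 3^2 = 9
3^3 = 3 * 3^2 = 3 * 9 = 27
3^6 = (3^3)^2 = 27^2 = 729
3^7 = 3 * 3^6 = 3 * 729 = 2187
3^14 = (3^7)^2 = 2187^2 = 4782969
3^15 = 3 * 3^14 = 3 * 4782969 = 14348907
3^30 = (3^15)^2 = 14348907^2 = 205891132094649
3^31 = 3 * 3^30 = 3 * 205891132094649 = 617673396283947

Result: 617673396283947
Multiplications needed: 8 (8 lines after 3^1)

3^31 = 617673396283947. Using exponentiation by squaring, this requires 8 multiplications. The key idea: if the exponent is even, square the half-power; if odd, multiply by the base once.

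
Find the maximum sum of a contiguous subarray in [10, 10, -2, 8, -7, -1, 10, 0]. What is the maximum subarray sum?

Using Kadane's algorithm on [10, 10, -2, 8, -7, -1, 10, 0]:

Scanning through the array:
Position 1 (value 10): max_ending_here = 20, max_so_far = 20
Position 2 (value -2): max_ending_here = 18, max_so_far = 20
Position 3 (value 8): max_ending_here = 26, max_so_far = 26
Position 4 (value -7): max_ending_here = 19, max_so_far = 26
Position 5 (value -1): max_ending_here = 18, max_so_far = 26
Position 6 (value 10): max_ending_here = 28, max_so_far = 28
Position 7 (value 0): max_ending_here = 28, max_so_far = 28

Maximum subarray: [10, 10, -2, 8, -7, -1, 10]
Maximum sum: 28

The maximum subarray is [10, 10, -2, 8, -7, -1, 10] with sum 28. This subarray runs from index 0 to index 6.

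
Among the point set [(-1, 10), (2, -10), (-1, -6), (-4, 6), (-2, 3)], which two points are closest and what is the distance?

Computing all pairwise distances among 5 points:

d((-1, 10), (2, -10)) = 20.2237
d((-1, 10), (-1, -6)) = 16.0
d((-1, 10), (-4, 6)) = 5.0
d((-1, 10), (-2, 3)) = 7.0711
d((2, -10), (-1, -6)) = 5.0
d((2, -10), (-4, 6)) = 17.088
d((2, -10), (-2, 3)) = 13.6015
d((-1, -6), (-4, 6)) = 12.3693
d((-1, -6), (-2, 3)) = 9.0554
d((-4, 6), (-2, 3)) = 3.6056 <-- minimum

Closest pair: (-4, 6) and (-2, 3) with distance 3.6056

The closest pair is (-4, 6) and (-2, 3) with Euclidean distance 3.6056. For 5 points, brute-force pairwise comparison is shown above. For large n, the divide-and-conquer algorithm (sort by x, recurse on halves, check the dividing strip) achieves O(n log n).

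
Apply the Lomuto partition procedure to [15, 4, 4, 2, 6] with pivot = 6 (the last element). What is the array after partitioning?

Lomuto partition with pivot = 6:

Initial array: [15, 4, 4, 2, 6]

arr[0]=15 > 6: no swap
arr[1]=4 <= 6: swap with position 0, array becomes [4, 15, 4, 2, 6]
arr[2]=4 <= 6: swap with position 1, array becomes [4, 4, 15, 2, 6]
arr[3]=2 <= 6: swap with position 2, array becomes [4, 4, 2, 15, 6]

Place pivot at position 3: [4, 4, 2, 6, 15]
Pivot position: 3

After partitioning with pivot 6, the array becomes [4, 4, 2, 6, 15]. The pivot is placed at index 3. All elements to the left of the pivot are <= 6, and all elements to the right are > 6.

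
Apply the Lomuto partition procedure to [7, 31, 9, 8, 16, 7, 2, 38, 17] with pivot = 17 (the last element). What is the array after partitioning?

Lomuto partition with pivot = 17:

Initial array: [7, 31, 9, 8, 16, 7, 2, 38, 17]

arr[0]=7 <= 17: swap with position 0, array becomes [7, 31, 9, 8, 16, 7, 2, 38, 17]
arr[1]=31 > 17: no swap
arr[2]=9 <= 17: swap with position 1, array becomes [7, 9, 31, 8, 16, 7, 2, 38, 17]
arr[3]=8 <= 17: swap with position 2, array becomes [7, 9, 8, 31, 16, 7, 2, 38, 17]
arr[4]=16 <= 17: swap with position 3, array becomes [7, 9, 8, 16, 31, 7, 2, 38, 17]
arr[5]=7 <= 17: swap with position 4, array becomes [7, 9, 8, 16, 7, 31, 2, 38, 17]
arr[6]=2 <= 17: swap with position 5, array becomes [7, 9, 8, 16, 7, 2, 31, 38, 17]
arr[7]=38 > 17: no swap

Place pivot at position 6: [7, 9, 8, 16, 7, 2, 17, 38, 31]
Pivot position: 6

After partitioning with pivot 17, the array becomes [7, 9, 8, 16, 7, 2, 17, 38, 31]. The pivot is placed at index 6. All elements to the left of the pivot are <= 17, and all elements to the right are > 17.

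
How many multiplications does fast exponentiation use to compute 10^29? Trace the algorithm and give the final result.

Computing 10^29 by squaring (build up from 10^1; each line after the first costs one multiplication):

10^1 = 10
10^2 = (10^1)^2 = 10^2 = 100
10^3 = 10 * 10^2 = 10 * 100 = 1000
10^6 = (10^3)^2 = 1000^2 = 1000000
10^7 = 10 * 10^6 = 10 * 1000000 = 10000000
10^14 = (10^7)^2 = 10000000^2 = 100000000000000
10^28 = (10^14)^2 = 100000000000000^2 = 10000000000000000000000000000
10^29 = 10 * 10^28 = 10 * 10000000000000000000000000000 = 100000000000000000000000000000

Result: 100000000000000000000000000000
Multiplications needed: 7 (7 lines after 10^1)

10^29 = 100000000000000000000000000000. Using exponentiation by squaring, this requires 7 multiplications. The key idea: if the exponent is even, square the half-power; if odd, multiply by the base once.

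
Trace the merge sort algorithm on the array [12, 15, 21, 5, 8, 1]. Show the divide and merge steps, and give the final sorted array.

Merge sort trace:

Split: [12, 15, 21, 5, 8, 1] -> [12, 15, 21] and [5, 8, 1]
  Split: [12, 15, 21] -> [12] and [15, 21]
    Split: [15, 21] -> [15] and [21]
    Merge: [15] + [21] -> [15, 21]
  Merge: [12] + [15, 21] -> [12, 15, 21]
  Split: [5, 8, 1] -> [5] and [8, 1]
    Split: [8, 1] -> [8] and [1]
    Merge: [8] + [1] -> [1, 8]
  Merge: [5] + [1, 8] -> [1, 5, 8]
Merge: [12, 15, 21] + [1, 5, 8] -> [1, 5, 8, 12, 15, 21]

Final sorted array: [1, 5, 8, 12, 15, 21]

The merge sort proceeds by recursively splitting the array and merging sorted halves.
After all merges, the sorted array is [1, 5, 8, 12, 15, 21].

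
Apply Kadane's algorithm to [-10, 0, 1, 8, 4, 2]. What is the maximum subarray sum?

Using Kadane's algorithm on [-10, 0, 1, 8, 4, 2]:

Scanning through the array:
Position 1 (value 0): max_ending_here = 0, max_so_far = 0
Position 2 (value 1): max_ending_here = 1, max_so_far = 1
Position 3 (value 8): max_ending_here = 9, max_so_far = 9
Position 4 (value 4): max_ending_here = 13, max_so_far = 13
Position 5 (value 2): max_ending_here = 15, max_so_far = 15

Maximum subarray: [0, 1, 8, 4, 2]
Maximum sum: 15

The maximum subarray is [0, 1, 8, 4, 2] with sum 15. This subarray runs from index 1 to index 5.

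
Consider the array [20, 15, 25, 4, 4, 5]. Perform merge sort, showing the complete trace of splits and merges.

Merge sort trace:

Split: [20, 15, 25, 4, 4, 5] -> [20, 15, 25] and [4, 4, 5]
  Split: [20, 15, 25] -> [20] and [15, 25]
    Split: [15, 25] -> [15] and [25]
    Merge: [15] + [25] -> [15, 25]
  Merge: [20] + [15, 25] -> [15, 20, 25]
  Split: [4, 4, 5] -> [4] and [4, 5]
    Split: [4, 5] -> [4] and [5]
    Merge: [4] + [5] -> [4, 5]
  Merge: [4] + [4, 5] -> [4, 4, 5]
Merge: [15, 20, 25] + [4, 4, 5] -> [4, 4, 5, 15, 20, 25]

Final sorted array: [4, 4, 5, 15, 20, 25]

The merge sort proceeds by recursively splitting the array and merging sorted halves.
After all merges, the sorted array is [4, 4, 5, 15, 20, 25].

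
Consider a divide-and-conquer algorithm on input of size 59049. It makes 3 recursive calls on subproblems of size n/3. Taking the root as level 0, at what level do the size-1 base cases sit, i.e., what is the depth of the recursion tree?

For divide and conquer with division factor 3:

Problem sizes at each level:
Level 0: 59049
Level 1: 19683
Level 2: 6561
Level 3: 2187
Level 4: 729
Level 5: 243
Level 6: 81
Level 7: 27
Level 8: 9
Level 9: 3
Level 10: 1

The root is level 0 and the size-1 base case is level 10 (the tree spans levels 0 through 10, i.e. 11 levels counting the root), so the depth is the number of divisions: log_3(59049) = 10

The recursion tree depth is log_3(59049) = 10. At each level, the problem size is divided by 3, so it takes 10 divisions to reduce to a base case of size 1. The algorithm makes 3 recursive calls at each level.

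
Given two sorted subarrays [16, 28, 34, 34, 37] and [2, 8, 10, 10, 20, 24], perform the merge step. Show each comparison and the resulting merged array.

Merging process:

Compare 16 vs 2: take 2 from right. Merged: [2]
Compare 16 vs 8: take 8 from right. Merged: [2, 8]
Compare 16 vs 10: take 10 from right. Merged: [2, 8, 10]
Compare 16 vs 10: take 10 from right. Merged: [2, 8, 10, 10]
Compare 16 vs 20: take 16 from left. Merged: [2, 8, 10, 10, 16]
Compare 28 vs 20: take 20 from right. Merged: [2, 8, 10, 10, 16, 20]
Compare 28 vs 24: take 24 from right. Merged: [2, 8, 10, 10, 16, 20, 24]
Append remaining from left: [28, 34, 34, 37]. Merged: [2, 8, 10, 10, 16, 20, 24, 28, 34, 34, 37]

Final merged array: [2, 8, 10, 10, 16, 20, 24, 28, 34, 34, 37]
Total comparisons: 7

The merged array is [2, 8, 10, 10, 16, 20, 24, 28, 34, 34, 37], requiring 7 comparisons. The merge step runs in O(n) time where n is the total number of elements.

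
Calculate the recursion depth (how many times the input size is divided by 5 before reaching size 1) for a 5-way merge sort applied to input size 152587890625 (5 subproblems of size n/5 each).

For divide and conquer with division factor 5:

Problem sizes at each level:
Level 0: 152587890625
Level 1: 30517578125
Level 2: 6103515625
Level 3: 1220703125
Level 4: 244140625
Level 5: 48828125
Level 6: 9765625
Level 7: 1953125
Level 8: 390625
Level 9: 78125
Level 10: 15625
Level 11: 3125
Level 12: 625
Level 13: 125
Level 14: 25
Level 15: 5
Level 16: 1

The root is level 0 and the size-1 base case is level 16 (the tree spans levels 0 through 16, i.e. 17 levels counting the root), so the depth is the number of divisions: log_5(152587890625) = 16

The recursion tree depth is log_5(152587890625) = 16. At each level, the problem size is divided by 5, so it takes 16 divisions to reduce to a base case of size 1. The algorithm makes 5 recursive calls at each level.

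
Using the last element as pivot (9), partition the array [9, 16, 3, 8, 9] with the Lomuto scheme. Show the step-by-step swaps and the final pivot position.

Lomuto partition with pivot = 9:

Initial array: [9, 16, 3, 8, 9]

arr[0]=9 <= 9: swap with position 0, array becomes [9, 16, 3, 8, 9]
arr[1]=16 > 9: no swap
arr[2]=3 <= 9: swap with position 1, array becomes [9, 3, 16, 8, 9]
arr[3]=8 <= 9: swap with position 2, array becomes [9, 3, 8, 16, 9]

Place pivot at position 3: [9, 3, 8, 9, 16]
Pivot position: 3

After partitioning with pivot 9, the array becomes [9, 3, 8, 9, 16]. The pivot is placed at index 3. All elements to the left of the pivot are <= 9, and all elements to the right are > 9.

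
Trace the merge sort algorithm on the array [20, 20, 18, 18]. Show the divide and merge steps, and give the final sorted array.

Merge sort trace:

Split: [20, 20, 18, 18] -> [20, 20] and [18, 18]
  Split: [20, 20] -> [20] and [20]
  Merge: [20] + [20] -> [20, 20]
  Split: [18, 18] -> [18] and [18]
  Merge: [18] + [18] -> [18, 18]
Merge: [20, 20] + [18, 18] -> [18, 18, 20, 20]

Final sorted array: [18, 18, 20, 20]

The merge sort proceeds by recursively splitting the array and merging sorted halves.
After all merges, the sorted array is [18, 18, 20, 20].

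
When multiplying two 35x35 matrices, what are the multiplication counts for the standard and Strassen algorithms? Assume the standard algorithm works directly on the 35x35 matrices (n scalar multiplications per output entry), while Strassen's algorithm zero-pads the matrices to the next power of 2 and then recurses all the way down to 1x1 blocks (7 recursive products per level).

Matrix multiplication for 35x35 matrices:

Strassen's algorithm requires power-of-2 dimensions. Pad 35x35 to 64x64 (next power of 2).

Standard algorithm: 35^3 = 42875 multiplications
Strassen's algorithm: 7^(log2(64)) = 7^6 = 117649 multiplications
Difference: 42875 - 117649 = -74774 (Strassen uses MORE here due to padding overhead — for small or just-over-power-of-2 n, padding can outweigh the per-level savings)

Standard: 42875 multiplications (35^3). Strassen: 117649 multiplications (7^6, after padding to 64x64). Strassen reduces 8 recursive multiplications to 7 at each level.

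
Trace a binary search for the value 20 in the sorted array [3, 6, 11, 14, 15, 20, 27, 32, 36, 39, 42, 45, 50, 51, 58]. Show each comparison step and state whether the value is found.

Binary search for 20 in [3, 6, 11, 14, 15, 20, 27, 32, 36, 39, 42, 45, 50, 51, 58]:

lo=0, hi=14, mid=7, arr[mid]=32 -> 32 > 20, search left half
lo=0, hi=6, mid=3, arr[mid]=14 -> 14 < 20, search right half
lo=4, hi=6, mid=5, arr[mid]=20 -> Found target at index 5!

Binary search finds 20 at index 5 after 3 comparisons. The search repeatedly halves the search space by comparing with the middle element.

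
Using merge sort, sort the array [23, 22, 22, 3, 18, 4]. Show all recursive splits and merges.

Merge sort trace:

Split: [23, 22, 22, 3, 18, 4] -> [23, 22, 22] and [3, 18, 4]
  Split: [23, 22, 22] -> [23] and [22, 22]
    Split: [22, 22] -> [22] and [22]
    Merge: [22] + [22] -> [22, 22]
  Merge: [23] + [22, 22] -> [22, 22, 23]
  Split: [3, 18, 4] -> [3] and [18, 4]
    Split: [18, 4] -> [18] and [4]
    Merge: [18] + [4] -> [4, 18]
  Merge: [3] + [4, 18] -> [3, 4, 18]
Merge: [22, 22, 23] + [3, 4, 18] -> [3, 4, 18, 22, 22, 23]

Final sorted array: [3, 4, 18, 22, 22, 23]

The merge sort proceeds by recursively splitting the array and merging sorted halves.
After all merges, the sorted array is [3, 4, 18, 22, 22, 23].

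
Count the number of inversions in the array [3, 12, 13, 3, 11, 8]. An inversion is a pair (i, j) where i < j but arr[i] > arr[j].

Finding inversions in [3, 12, 13, 3, 11, 8]:

(1, 3): arr[1]=12 > arr[3]=3
(1, 4): arr[1]=12 > arr[4]=11
(1, 5): arr[1]=12 > arr[5]=8
(2, 3): arr[2]=13 > arr[3]=3
(2, 4): arr[2]=13 > arr[4]=11
(2, 5): arr[2]=13 > arr[5]=8
(4, 5): arr[4]=11 > arr[5]=8

Total inversions: 7

The array has 7 inversion(s): (1,3), (1,4), (1,5), (2,3), (2,4), (2,5), (4,5). Each pair (i,j) satisfies i < j and arr[i] > arr[j].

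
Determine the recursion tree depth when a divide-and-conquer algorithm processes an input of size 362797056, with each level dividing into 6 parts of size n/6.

For divide and conquer with division factor 6:

Problem sizes at each level:
Level 0: 362797056
Level 1: 60466176
Level 2: 10077696
Level 3: 1679616
Level 4: 279936
Level 5: 46656
Level 6: 7776
Level 7: 1296
Level 8: 216
Level 9: 36
Level 10: 6
Level 11: 1

The root is level 0 and the size-1 base case is level 11 (the tree spans levels 0 through 11, i.e. 12 levels counting the root), so the depth is the number of divisions: log_6(362797056) = 11

The recursion tree depth is log_6(362797056) = 11. At each level, the problem size is divided by 6, so it takes 11 divisions to reduce to a base case of size 1. The algorithm makes 6 recursive calls at each level.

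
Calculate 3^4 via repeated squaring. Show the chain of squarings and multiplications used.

Computing 3^4 by squaring (build up from 3^1; each line after the first costs one multiplication):

3^1 = 3
3^2 = (3^1)^2 = 3^2 = 9
3^4 = (3^2)^2 = 9^2 = 81

Result: 81
Multiplications needed: 2 (2 lines after 3^1)

3^4 = 81. Using exponentiation by squaring, this requires 2 multiplications. The key idea: if the exponent is even, square the half-power; if odd, multiply by the base once.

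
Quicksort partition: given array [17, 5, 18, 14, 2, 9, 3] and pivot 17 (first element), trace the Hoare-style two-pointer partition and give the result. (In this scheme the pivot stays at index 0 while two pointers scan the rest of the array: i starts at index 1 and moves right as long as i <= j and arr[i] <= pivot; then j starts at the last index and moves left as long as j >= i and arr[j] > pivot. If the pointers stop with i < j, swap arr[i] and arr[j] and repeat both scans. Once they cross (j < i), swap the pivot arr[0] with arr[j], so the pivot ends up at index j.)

Hoare-style two-pointer partition with pivot = 17:

Initial array: [17, 5, 18, 14, 2, 9, 3]

Pointers start at i = 1, j = 6.
i stops at index 2 (arr[2]=18 > 17), j stops at index 6 (arr[6]=3 <= 17): swap arr[2] and arr[6], array becomes [17, 5, 3, 14, 2, 9, 18]
i ends at 6, j ends at 5: the pointers have crossed (j < i), so scanning stops.

Swap pivot arr[0] with arr[5] to place pivot at position 5: [9, 5, 3, 14, 2, 17, 18]
Pivot position: 5

After partitioning with pivot 17, the array becomes [9, 5, 3, 14, 2, 17, 18]. The pivot is placed at index 5. All elements to the left of the pivot are <= 17, and all elements to the right are > 17.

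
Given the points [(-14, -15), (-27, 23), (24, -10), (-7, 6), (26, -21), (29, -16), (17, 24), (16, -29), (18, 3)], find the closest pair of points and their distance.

Computing all pairwise distances among 9 points:

d((-14, -15), (-27, 23)) = 40.1622
d((-14, -15), (24, -10)) = 38.3275
d((-14, -15), (-7, 6)) = 22.1359
d((-14, -15), (26, -21)) = 40.4475
d((-14, -15), (29, -16)) = 43.0116
d((-14, -15), (17, 24)) = 49.8197
d((-14, -15), (16, -29)) = 33.1059
d((-14, -15), (18, 3)) = 36.7151
d((-27, 23), (24, -10)) = 60.7454
d((-27, 23), (-7, 6)) = 26.2488
d((-27, 23), (26, -21)) = 68.884
d((-27, 23), (29, -16)) = 68.2422
d((-27, 23), (17, 24)) = 44.0114
d((-27, 23), (16, -29)) = 67.4759
d((-27, 23), (18, 3)) = 49.2443
d((24, -10), (-7, 6)) = 34.8855
d((24, -10), (26, -21)) = 11.1803
d((24, -10), (29, -16)) = 7.8102
d((24, -10), (17, 24)) = 34.7131
d((24, -10), (16, -29)) = 20.6155
d((24, -10), (18, 3)) = 14.3178
d((-7, 6), (26, -21)) = 42.638
d((-7, 6), (29, -16)) = 42.19
d((-7, 6), (17, 24)) = 30.0
d((-7, 6), (16, -29)) = 41.8808
d((-7, 6), (18, 3)) = 25.1794
d((26, -21), (29, -16)) = 5.831 <-- minimum
d((26, -21), (17, 24)) = 45.8912
d((26, -21), (16, -29)) = 12.8062
d((26, -21), (18, 3)) = 25.2982
d((29, -16), (17, 24)) = 41.7612
d((29, -16), (16, -29)) = 18.3848
d((29, -16), (18, 3)) = 21.9545
d((17, 24), (16, -29)) = 53.0094
d((17, 24), (18, 3)) = 21.0238
d((16, -29), (18, 3)) = 32.0624

Closest pair: (26, -21) and (29, -16) with distance 5.831

The closest pair is (26, -21) and (29, -16) with Euclidean distance 5.831. For 9 points, brute-force pairwise comparison is shown above. For large n, the divide-and-conquer algorithm (sort by x, recurse on halves, check the dividing strip) achieves O(n log n).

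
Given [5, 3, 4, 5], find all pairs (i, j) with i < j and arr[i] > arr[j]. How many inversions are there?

Finding inversions in [5, 3, 4, 5]:

(0, 1): arr[0]=5 > arr[1]=3
(0, 2): arr[0]=5 > arr[2]=4

Total inversions: 2

The array has 2 inversion(s): (0,1), (0,2). Each pair (i,j) satisfies i < j and arr[i] > arr[j].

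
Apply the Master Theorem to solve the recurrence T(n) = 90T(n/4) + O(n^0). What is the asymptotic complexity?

Master Theorem for T(n) = 90T(n/4) + O(n^0):

a = 90, b = 4, c = 0
log_b(a) = log_4(90) = 3.2459

Case 1: c = 0 < log_4(90) = 3.2459
T(n) = O(n^(log_4 90))

For T(n) = 90T(n/4) + O(n^0): log_4(90) = 3.2459. This is Case 1 of the Master Theorem (c < log_b(a), work dominated by leaves), giving O(n^(log_4 90)).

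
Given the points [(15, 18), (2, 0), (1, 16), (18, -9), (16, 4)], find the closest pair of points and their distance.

Computing all pairwise distances among 5 points:

d((15, 18), (2, 0)) = 22.2036
d((15, 18), (1, 16)) = 14.1421
d((15, 18), (18, -9)) = 27.1662
d((15, 18), (16, 4)) = 14.0357
d((2, 0), (1, 16)) = 16.0312
d((2, 0), (18, -9)) = 18.3576
d((2, 0), (16, 4)) = 14.5602
d((1, 16), (18, -9)) = 30.2324
d((1, 16), (16, 4)) = 19.2094
d((18, -9), (16, 4)) = 13.1529 <-- minimum

Closest pair: (18, -9) and (16, 4) with distance 13.1529

The closest pair is (18, -9) and (16, 4) with Euclidean distance 13.1529. For 5 points, brute-force pairwise comparison is shown above. For large n, the divide-and-conquer algorithm (sort by x, recurse on halves, check the dividing strip) achieves O(n log n).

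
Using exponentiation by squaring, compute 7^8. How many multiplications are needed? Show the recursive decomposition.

Computing 7^8 by squaring (build up from 7^1; each line after the first costs one multiplication):

7^1 = 7
7^2 = (7^1)^2 = 7^2 = 49
7^4 = (7^2)^2 = 49^2 = 2401
7^8 = (7^4)^2 = 2401^2 = 5764801

Result: 5764801
Multiplications needed: 3 (3 lines after 7^1)

7^8 = 5764801. Using exponentiation by squaring, this requires 3 multiplications. The key idea: if the exponent is even, square the half-power; if odd, multiply by the base once.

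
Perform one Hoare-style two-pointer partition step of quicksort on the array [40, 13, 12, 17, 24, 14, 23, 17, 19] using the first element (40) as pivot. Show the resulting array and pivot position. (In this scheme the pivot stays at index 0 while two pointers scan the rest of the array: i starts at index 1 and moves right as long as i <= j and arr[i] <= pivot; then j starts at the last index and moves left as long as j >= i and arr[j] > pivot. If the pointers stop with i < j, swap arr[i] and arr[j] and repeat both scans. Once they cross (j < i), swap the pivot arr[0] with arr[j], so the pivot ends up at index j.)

Hoare-style two-pointer partition with pivot = 40:

Initial array: [40, 13, 12, 17, 24, 14, 23, 17, 19]

Pointers start at i = 1, j = 8.
i ends at 9, j ends at 8: the pointers have crossed (j < i), so scanning stops.

Swap pivot arr[0] with arr[8] to place pivot at position 8: [19, 13, 12, 17, 24, 14, 23, 17, 40]
Pivot position: 8

After partitioning with pivot 40, the array becomes [19, 13, 12, 17, 24, 14, 23, 17, 40]. The pivot is placed at index 8. All elements to the left of the pivot are <= 40, and all elements to the right are > 40.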